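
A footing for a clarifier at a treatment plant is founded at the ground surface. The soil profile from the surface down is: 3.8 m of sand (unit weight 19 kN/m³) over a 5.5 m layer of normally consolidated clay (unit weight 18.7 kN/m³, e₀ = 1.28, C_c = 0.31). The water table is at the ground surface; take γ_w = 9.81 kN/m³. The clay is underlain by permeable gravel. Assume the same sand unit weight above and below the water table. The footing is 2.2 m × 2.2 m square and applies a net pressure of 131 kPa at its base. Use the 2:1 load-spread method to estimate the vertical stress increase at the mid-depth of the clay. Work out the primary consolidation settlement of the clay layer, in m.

S_c ≈ 0.0424 m

Mid-depth of clay below the ground surface: z = 3.8 + 5.5/2 = 6.55 m.
Total vertical stress at mid-clay: σ_v = 19×3.8 + 18.7×2.75 = 123.62 kPa.
Pore pressure: u = 9.81×(6.55 − 0) = 64.255 kPa.
Initial effective stress: σ'_0 = σ_v − u = 123.62 − 64.255 = 59.365 kPa.
Stress increase at mid-clay by the 2:1 spreading method:
Δσ = qBL/((B+z)(L+z)) = 131×2.2×2.2/((2.2+6.55)(2.2+6.55)) = 8.2813 kPa
Final effective stress: σ'_f = σ'_0 + Δσ = 59.365 + 8.2813 = 67.646 kPa.
Normally consolidated clay, so the full stress increment lies on the virgin compression line:
S_c = C_c·H/(1+e₀)·log₁₀(σ'_f/σ'_0) = 0.31×5.5/(1+1.28)×log₁₀(67.646/59.365)
    = 0.74781 × 0.056712 = 0.04241 m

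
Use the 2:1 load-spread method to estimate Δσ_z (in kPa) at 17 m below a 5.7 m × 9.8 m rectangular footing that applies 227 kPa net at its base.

By the 2:1 method the load spreads at 1 horizontal : 2 vertical, so at depth z the loaded area has grown by z in each plan dimension:
Δσ = qBL/((B+z)(L+z)) = 227×5.7×9.8/((5.7+17)(9.8+17)) = 20.843 kPa

Δσ_z ≈ 20.8 kPa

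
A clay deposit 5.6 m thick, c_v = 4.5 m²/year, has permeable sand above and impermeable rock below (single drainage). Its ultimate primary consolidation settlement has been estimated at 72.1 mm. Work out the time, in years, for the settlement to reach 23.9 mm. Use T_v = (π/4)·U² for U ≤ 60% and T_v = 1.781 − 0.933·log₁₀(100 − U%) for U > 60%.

Drainage path length: H_d = H = 5.6 m (single drainage).
U = S(t)/S_ult = 23.9/72.1 = 0.3315.
U ≤ 60%: T_v = (π/4)·U² = (π/4)×0.33148² = 0.086301.
t = T_v·H_d²/c_v = 0.086301×5.6²/4.5 = 0.6014 years.

t ≈ 0.601 years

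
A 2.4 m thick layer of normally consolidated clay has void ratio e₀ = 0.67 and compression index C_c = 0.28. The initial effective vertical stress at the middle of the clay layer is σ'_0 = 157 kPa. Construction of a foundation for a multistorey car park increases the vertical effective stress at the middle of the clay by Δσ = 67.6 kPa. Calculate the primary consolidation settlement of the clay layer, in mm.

Final effective stress: σ'_f = σ'_0 + Δσ = 157 + 67.6 = 224.6 kPa.
Normally consolidated clay, so the full stress increment lies on the virgin compression line:
S_c = C_c·H/(1+e₀)·log₁₀(σ'_f/σ'_0) = 0.28×2.4/(1+0.67)×log₁₀(224.6/157)
    = 0.4024 × 0.15551 = 0.06258 m

S_c ≈ 62.6 mm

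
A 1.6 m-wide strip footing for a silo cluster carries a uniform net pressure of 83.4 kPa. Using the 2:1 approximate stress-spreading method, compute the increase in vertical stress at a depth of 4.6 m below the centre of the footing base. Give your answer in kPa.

Δσ_z ≈ 21.5 kPa

By the 2:1 method the load spreads at 1 horizontal : 2 vertical, so at depth z the loaded area has grown by z in each plan dimension:
Δσ = qB/(B+z) = 83.4×1.6/(1.6+4.6) = 21.523 kPa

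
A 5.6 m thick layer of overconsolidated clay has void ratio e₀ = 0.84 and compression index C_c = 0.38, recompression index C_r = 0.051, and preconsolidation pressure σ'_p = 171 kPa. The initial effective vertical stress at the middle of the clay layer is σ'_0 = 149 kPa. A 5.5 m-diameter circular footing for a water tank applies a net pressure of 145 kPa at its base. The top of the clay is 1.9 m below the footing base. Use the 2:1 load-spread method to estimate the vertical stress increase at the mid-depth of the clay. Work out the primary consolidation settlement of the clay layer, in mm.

Mid-depth of clay below the footing base: z = 1.9 + 5.6/2 = 4.7 m.
Stress increase at mid-clay by the 2:1 spreading method:
Δσ ≈ qD²/(D+z)² = 145×5.5²/(5.5+4.7)² = 42.159 kPa
Final effective stress: σ'_f = 149 + 42.159 = 191.16 kPa.
σ'_f = 191.16 > σ'_p = 171 kPa, so the stress path crosses the preconsolidation pressure — recompression up to σ'_p, then virgin compression beyond:
S_c = H/(1+e₀)·[C_r·log₁₀(σ'_p/σ'_0) + C_c·log₁₀(σ'_f/σ'_p)]
    = 5.6/1.84 × [0.051×log₁₀(171/149) + 0.38×log₁₀(191.16/171)]
    = 3.0435 × [0.0030503 + 0.018392] = 0.06526 m

S_c ≈ 65.3 mm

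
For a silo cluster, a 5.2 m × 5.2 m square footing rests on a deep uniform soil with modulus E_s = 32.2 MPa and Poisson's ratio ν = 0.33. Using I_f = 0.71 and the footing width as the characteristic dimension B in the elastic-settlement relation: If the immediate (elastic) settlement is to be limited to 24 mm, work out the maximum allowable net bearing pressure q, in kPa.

q ≈ 235 kPa

E_s = 32.2 MPa = 32200 kPa.
S_e = q·B·(1−ν²)/E_s · I_f  ⇒  q = S_e·E_s / (B·(1−ν²)·I_f).
q = 0.024 × 32200 / (5.2 × 0.8911 × 0.71) = 234.9 kPa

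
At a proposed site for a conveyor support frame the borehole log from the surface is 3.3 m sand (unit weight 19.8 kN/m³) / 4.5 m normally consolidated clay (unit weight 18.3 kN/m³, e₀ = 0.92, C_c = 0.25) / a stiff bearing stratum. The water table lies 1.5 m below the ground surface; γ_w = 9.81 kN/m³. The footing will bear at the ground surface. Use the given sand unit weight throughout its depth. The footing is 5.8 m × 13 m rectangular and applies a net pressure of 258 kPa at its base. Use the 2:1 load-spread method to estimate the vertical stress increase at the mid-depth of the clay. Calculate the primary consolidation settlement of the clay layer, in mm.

Mid-depth of clay below the ground surface: z = 3.3 + 4.5/2 = 5.55 m.
Total vertical stress at mid-clay: σ_v = 19.8×3.3 + 18.3×2.25 = 106.52 kPa.
Pore pressure: u = 9.81×(5.55 − 1.5) = 39.73 kPa.
Initial effective stress: σ'_0 = σ_v − u = 106.52 − 39.73 = 66.79 kPa.
Stress increase at mid-clay by the 2:1 spreading method:
Δσ = qBL/((B+z)(L+z)) = 258×5.8×13/((5.8+5.55)(13+5.55)) = 92.396 kPa
Final effective stress: σ'_f = σ'_0 + Δσ = 66.79 + 92.396 = 159.19 kPa.
Normally consolidated clay, so the full stress increment lies on the virgin compression line:
S_c = C_c·H/(1+e₀)·log₁₀(σ'_f/σ'_0) = 0.25×4.5/(1+0.92)×log₁₀(159.19/66.79)
    = 0.58594 × 0.3772 = 0.221 m

S_c ≈ 221 mm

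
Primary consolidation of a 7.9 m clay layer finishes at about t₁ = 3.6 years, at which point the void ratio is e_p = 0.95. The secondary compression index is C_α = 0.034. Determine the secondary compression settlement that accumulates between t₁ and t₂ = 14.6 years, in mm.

Secondary compression: S_s = C_α·H/(1+e_p)·log₁₀(t₂/t₁)
S_s = 0.034×7.9/(1+0.95)×log₁₀(14.6/3.6)
    = 0.1377 × 0.6081 = 0.08376 m

S_s ≈ 83.8 mm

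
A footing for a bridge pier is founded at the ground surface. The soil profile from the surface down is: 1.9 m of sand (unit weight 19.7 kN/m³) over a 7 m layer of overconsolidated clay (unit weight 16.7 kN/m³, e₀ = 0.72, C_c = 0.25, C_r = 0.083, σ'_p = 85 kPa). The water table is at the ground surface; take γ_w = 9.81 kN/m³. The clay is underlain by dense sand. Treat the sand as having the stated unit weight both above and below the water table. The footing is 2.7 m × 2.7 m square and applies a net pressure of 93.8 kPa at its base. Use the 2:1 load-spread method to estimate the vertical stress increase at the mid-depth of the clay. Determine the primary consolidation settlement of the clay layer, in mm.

Mid-depth of clay below the ground surface: z = 1.9 + 7/2 = 5.4 m.
Total vertical stress at mid-clay: σ_v = 19.7×1.9 + 16.7×3.5 = 95.88 kPa.
Pore pressure: u = 9.81×(5.4 − 0) = 52.974 kPa.
Initial effective stress: σ'_0 = σ_v − u = 95.88 − 52.974 = 42.906 kPa.
Stress increase at mid-clay by the 2:1 spreading method:
Δσ = qBL/((B+z)(L+z)) = 93.8×2.7×2.7/((2.7+5.4)(2.7+5.4)) = 10.422 kPa
Final effective stress: σ'_f = 42.906 + 10.422 = 53.328 kPa.
σ'_f = 53.328 ≤ σ'_p = 85 kPa, so the clay remains overconsolidated and only the recompression index applies:
S_c = C_r·H/(1+e₀)·log₁₀(σ'_f/σ'_0) = 0.083×7/1.72×log₁₀(53.328/42.906)
    = 0.33779 × 0.094437 = 0.0319 m

S_c ≈ 31.9 mm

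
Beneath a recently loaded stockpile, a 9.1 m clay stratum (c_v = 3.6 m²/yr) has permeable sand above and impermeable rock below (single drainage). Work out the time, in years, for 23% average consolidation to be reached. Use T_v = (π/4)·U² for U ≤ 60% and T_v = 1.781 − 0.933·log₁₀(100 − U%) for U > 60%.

Drainage path length: H_d = H = 9.1 m (single drainage).
U ≤ 60%: T_v = (π/4)·U² = (π/4)×0.23² = 0.041548.
t = T_v·H_d²/c_v = 0.041548×9.1²/3.6 = 0.9557 years.

t ≈ 0.956 years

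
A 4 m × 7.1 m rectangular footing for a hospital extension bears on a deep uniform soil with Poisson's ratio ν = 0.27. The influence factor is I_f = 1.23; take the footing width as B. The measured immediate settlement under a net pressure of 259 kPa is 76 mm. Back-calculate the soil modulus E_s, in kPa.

S_e = q·B·(1−ν²)/E_s · I_f  ⇒  E_s = q·B·(1−ν²)·I_f / S_e.
E_s = 259 × 4 × 0.9271 × 1.23 / 0.076 = 15540 kPa

E_s ≈ 15500 kPa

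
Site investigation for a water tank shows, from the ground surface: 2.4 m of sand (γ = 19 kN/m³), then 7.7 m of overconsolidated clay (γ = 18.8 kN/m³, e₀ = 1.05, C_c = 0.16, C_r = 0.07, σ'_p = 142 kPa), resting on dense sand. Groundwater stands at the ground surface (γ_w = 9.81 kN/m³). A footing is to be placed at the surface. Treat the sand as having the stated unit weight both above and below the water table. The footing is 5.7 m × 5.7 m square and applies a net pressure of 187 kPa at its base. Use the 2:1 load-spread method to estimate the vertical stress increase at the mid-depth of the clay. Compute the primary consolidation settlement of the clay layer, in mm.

S_c ≈ 64 mm

Mid-depth of clay below the ground surface: z = 2.4 + 7.7/2 = 6.25 m.
Total vertical stress at mid-clay: σ_v = 19×2.4 + 18.8×3.85 = 117.98 kPa.
Pore pressure: u = 9.81×(6.25 − 0) = 61.312 kPa.
Initial effective stress: σ'_0 = σ_v − u = 117.98 − 61.312 = 56.668 kPa.
Stress increase at mid-clay by the 2:1 spreading method:
Δσ = qBL/((B+z)(L+z)) = 187×5.7×5.7/((5.7+6.25)(5.7+6.25)) = 42.546 kPa
Final effective stress: σ'_f = 56.668 + 42.546 = 99.214 kPa.
σ'_f = 99.214 ≤ σ'_p = 142 kPa, so the clay remains overconsolidated and only the recompression index applies:
S_c = C_r·H/(1+e₀)·log₁₀(σ'_f/σ'_0) = 0.07×7.7/2.05×log₁₀(99.214/56.668)
    = 0.26293 × 0.24324 = 0.06395 m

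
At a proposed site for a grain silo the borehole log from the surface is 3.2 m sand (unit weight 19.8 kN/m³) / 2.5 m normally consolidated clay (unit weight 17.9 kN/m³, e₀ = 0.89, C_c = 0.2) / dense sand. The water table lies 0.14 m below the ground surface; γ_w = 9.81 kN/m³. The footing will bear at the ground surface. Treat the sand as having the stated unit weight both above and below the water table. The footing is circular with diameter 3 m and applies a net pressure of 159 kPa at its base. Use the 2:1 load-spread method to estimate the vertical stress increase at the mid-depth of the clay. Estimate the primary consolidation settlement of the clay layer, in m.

S_c ≈ 0.0535 m

Mid-depth of clay below the ground surface: z = 3.2 + 2.5/2 = 4.45 m.
Total vertical stress at mid-clay: σ_v = 19.8×3.2 + 17.9×1.25 = 85.735 kPa.
Pore pressure: u = 9.81×(4.45 − 0.14) = 42.281 kPa.
Initial effective stress: σ'_0 = σ_v − u = 85.735 − 42.281 = 43.454 kPa.
Stress increase at mid-clay by the 2:1 spreading method:
Δσ ≈ qD²/(D+z)² = 159×3²/(3+4.45)² = 25.783 kPa
Final effective stress: σ'_f = σ'_0 + Δσ = 43.454 + 25.783 = 69.237 kPa.
Normally consolidated clay, so the full stress increment lies on the virgin compression line:
S_c = C_c·H/(1+e₀)·log₁₀(σ'_f/σ'_0) = 0.2×2.5/(1+0.89)×log₁₀(69.237/43.454)
    = 0.26455 × 0.20231 = 0.05352 m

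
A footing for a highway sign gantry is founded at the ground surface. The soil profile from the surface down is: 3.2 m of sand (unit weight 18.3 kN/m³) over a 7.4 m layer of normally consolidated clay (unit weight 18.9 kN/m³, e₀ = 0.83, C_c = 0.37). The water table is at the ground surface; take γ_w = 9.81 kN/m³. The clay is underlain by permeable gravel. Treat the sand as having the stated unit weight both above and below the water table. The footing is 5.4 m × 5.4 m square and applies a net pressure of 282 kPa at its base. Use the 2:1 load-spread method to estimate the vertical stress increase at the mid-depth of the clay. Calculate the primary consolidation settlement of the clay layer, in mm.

S_c ≈ 415 mm

Mid-depth of clay below the ground surface: z = 3.2 + 7.4/2 = 6.9 m.
Total vertical stress at mid-clay: σ_v = 18.3×3.2 + 18.9×3.7 = 128.49 kPa.
Pore pressure: u = 9.81×(6.9 − 0) = 67.689 kPa.
Initial effective stress: σ'_0 = σ_v − u = 128.49 − 67.689 = 60.801 kPa.
Stress increase at mid-clay by the 2:1 spreading method:
Δσ = qBL/((B+z)(L+z)) = 282×5.4×5.4/((5.4+6.9)(5.4+6.9)) = 54.353 kPa
Final effective stress: σ'_f = σ'_0 + Δσ = 60.801 + 54.353 = 115.15 kPa.
Normally consolidated clay, so the full stress increment lies on the virgin compression line:
S_c = C_c·H/(1+e₀)·log₁₀(σ'_f/σ'_0) = 0.37×7.4/(1+0.83)×log₁₀(115.15/60.801)
    = 1.4962 × 0.27735 = 0.415 m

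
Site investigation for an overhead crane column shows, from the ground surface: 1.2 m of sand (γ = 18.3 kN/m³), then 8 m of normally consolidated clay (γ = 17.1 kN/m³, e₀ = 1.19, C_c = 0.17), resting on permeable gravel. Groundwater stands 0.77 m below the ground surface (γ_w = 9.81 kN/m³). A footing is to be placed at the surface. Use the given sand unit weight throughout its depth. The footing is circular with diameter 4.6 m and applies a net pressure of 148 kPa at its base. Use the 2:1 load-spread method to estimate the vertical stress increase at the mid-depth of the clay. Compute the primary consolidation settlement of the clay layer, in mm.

Mid-depth of clay below the ground surface: z = 1.2 + 8/2 = 5.2 m.
Total vertical stress at mid-clay: σ_v = 18.3×1.2 + 17.1×4 = 90.36 kPa.
Pore pressure: u = 9.81×(5.2 − 0.77) = 43.458 kPa.
Initial effective stress: σ'_0 = σ_v − u = 90.36 − 43.458 = 46.902 kPa.
Stress increase at mid-clay by the 2:1 spreading method:
Δσ ≈ qD²/(D+z)² = 148×4.6²/(4.6+5.2)² = 32.608 kPa
Final effective stress: σ'_f = σ'_0 + Δσ = 46.902 + 32.608 = 79.51 kPa.
Normally consolidated clay, so the full stress increment lies on the virgin compression line:
S_c = C_c·H/(1+e₀)·log₁₀(σ'_f/σ'_0) = 0.17×8/(1+1.19)×log₁₀(79.51/46.902)
    = 0.621 × 0.22923 = 0.1424 m

S_c ≈ 142 mm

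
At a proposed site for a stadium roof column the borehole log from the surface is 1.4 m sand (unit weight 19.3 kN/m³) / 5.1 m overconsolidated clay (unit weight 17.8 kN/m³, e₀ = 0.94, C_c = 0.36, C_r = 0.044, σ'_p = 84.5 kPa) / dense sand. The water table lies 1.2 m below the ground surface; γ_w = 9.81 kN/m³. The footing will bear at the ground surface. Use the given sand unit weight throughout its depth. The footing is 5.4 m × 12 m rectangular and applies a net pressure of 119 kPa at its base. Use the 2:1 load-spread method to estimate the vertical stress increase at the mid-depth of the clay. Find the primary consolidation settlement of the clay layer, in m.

S_c ≈ 0.0885 m

Mid-depth of clay below the ground surface: z = 1.4 + 5.1/2 = 3.95 m.
Total vertical stress at mid-clay: σ_v = 19.3×1.4 + 17.8×2.55 = 72.41 kPa.
Pore pressure: u = 9.81×(3.95 − 1.2) = 26.978 kPa.
Initial effective stress: σ'_0 = σ_v − u = 72.41 − 26.978 = 45.432 kPa.
Stress increase at mid-clay by the 2:1 spreading method:
Δσ = qBL/((B+z)(L+z)) = 119×5.4×12/((5.4+3.95)(12+3.95)) = 51.707 kPa
Final effective stress: σ'_f = 45.432 + 51.707 = 97.139 kPa.
σ'_f = 97.139 > σ'_p = 84.5 kPa, so the stress path crosses the preconsolidation pressure — recompression up to σ'_p, then virgin compression beyond:
S_c = H/(1+e₀)·[C_r·log₁₀(σ'_p/σ'_0) + C_c·log₁₀(σ'_f/σ'_p)]
    = 5.1/1.94 × [0.044×log₁₀(84.5/45.432) + 0.36×log₁₀(97.139/84.5)]
    = 2.6289 × [0.011858 + 0.021793] = 0.08847 m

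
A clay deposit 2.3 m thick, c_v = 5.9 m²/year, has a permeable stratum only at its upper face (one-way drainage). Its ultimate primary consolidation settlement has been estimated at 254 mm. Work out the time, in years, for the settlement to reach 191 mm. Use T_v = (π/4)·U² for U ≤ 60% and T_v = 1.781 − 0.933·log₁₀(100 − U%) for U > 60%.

Drainage path length: H_d = H = 2.3 m (single drainage).
U = S(t)/S_ult = 191/254 = 0.752.
U > 60%: T_v = 1.781 − 0.933·log₁₀(100 − 75.197) = 0.47993.
t = T_v·H_d²/c_v = 0.47993×2.3²/5.9 = 0.4303 years.

t ≈ 0.43 years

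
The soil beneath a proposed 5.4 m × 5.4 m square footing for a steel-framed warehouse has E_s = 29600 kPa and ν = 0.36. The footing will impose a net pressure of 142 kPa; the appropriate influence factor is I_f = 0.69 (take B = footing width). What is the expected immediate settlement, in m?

Immediate (elastic) settlement: S_e = q·B·(1−ν²)/E_s · I_f.
S_e = 142 × 5.4 × (1 − 0.36²) / 29600 × 0.69
    = 142 × 5.4 × 0.8704 / 29600 × 0.69
    = 0.01556 m

S_e ≈ 0.0156 m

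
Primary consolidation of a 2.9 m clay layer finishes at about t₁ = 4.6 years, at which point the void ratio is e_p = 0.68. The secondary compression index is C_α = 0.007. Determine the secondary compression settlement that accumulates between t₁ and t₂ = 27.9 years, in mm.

Secondary compression: S_s = C_α·H/(1+e_p)·log₁₀(t₂/t₁)
S_s = 0.007×2.9/(1+0.68)×log₁₀(27.9/4.6)
    = 0.01208 × 0.7828 = 0.009459 m

S_s ≈ 9.46 mm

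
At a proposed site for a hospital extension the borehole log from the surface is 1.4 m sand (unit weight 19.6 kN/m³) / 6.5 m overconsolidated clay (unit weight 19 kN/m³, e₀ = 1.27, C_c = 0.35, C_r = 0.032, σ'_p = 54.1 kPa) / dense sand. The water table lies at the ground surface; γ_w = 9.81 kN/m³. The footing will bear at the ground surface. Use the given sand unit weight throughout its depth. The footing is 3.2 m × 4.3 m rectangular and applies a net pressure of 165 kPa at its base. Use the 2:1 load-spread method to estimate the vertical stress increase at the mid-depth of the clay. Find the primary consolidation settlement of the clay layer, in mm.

Mid-depth of clay below the ground surface: z = 1.4 + 6.5/2 = 4.65 m.
Total vertical stress at mid-clay: σ_v = 19.6×1.4 + 19×3.25 = 89.19 kPa.
Pore pressure: u = 9.81×(4.65 − 0) = 45.617 kPa.
Initial effective stress: σ'_0 = σ_v − u = 89.19 − 45.617 = 43.573 kPa.
Stress increase at mid-clay by the 2:1 spreading method:
Δσ = qBL/((B+z)(L+z)) = 165×3.2×4.3/((3.2+4.65)(4.3+4.65)) = 32.315 kPa
Final effective stress: σ'_f = 43.573 + 32.315 = 75.888 kPa.
σ'_f = 75.888 > σ'_p = 54.1 kPa, so the stress path crosses the preconsolidation pressure — recompression up to σ'_p, then virgin compression beyond:
S_c = H/(1+e₀)·[C_r·log₁₀(σ'_p/σ'_0) + C_c·log₁₀(σ'_f/σ'_p)]
    = 6.5/2.27 × [0.032×log₁₀(54.1/43.573) + 0.35×log₁₀(75.888/54.1)]
    = 2.8634 × [0.0030074 + 0.051442] = 0.1559 m

S_c ≈ 156 mm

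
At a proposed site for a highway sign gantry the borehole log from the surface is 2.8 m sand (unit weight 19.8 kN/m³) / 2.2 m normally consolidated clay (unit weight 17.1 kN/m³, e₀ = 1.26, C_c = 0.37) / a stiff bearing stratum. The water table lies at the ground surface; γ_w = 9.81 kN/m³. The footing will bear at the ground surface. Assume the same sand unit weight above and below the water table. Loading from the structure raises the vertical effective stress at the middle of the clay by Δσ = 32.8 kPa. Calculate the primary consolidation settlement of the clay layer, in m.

S_c ≈ 0.101 m

Mid-depth of clay below the ground surface: z = 2.8 + 2.2/2 = 3.9 m.
Total vertical stress at mid-clay: σ_v = 19.8×2.8 + 17.1×1.1 = 74.25 kPa.
Pore pressure: u = 9.81×(3.9 − 0) = 38.259 kPa.
Initial effective stress: σ'_0 = σ_v − u = 74.25 − 38.259 = 35.991 kPa.
Final effective stress: σ'_f = σ'_0 + Δσ = 35.991 + 32.8 = 68.791 kPa.
Normally consolidated clay, so the full stress increment lies on the virgin compression line:
S_c = C_c·H/(1+e₀)·log₁₀(σ'_f/σ'_0) = 0.37×2.2/(1+1.26)×log₁₀(68.791/35.991)
    = 0.36018 × 0.28134 = 0.1013 m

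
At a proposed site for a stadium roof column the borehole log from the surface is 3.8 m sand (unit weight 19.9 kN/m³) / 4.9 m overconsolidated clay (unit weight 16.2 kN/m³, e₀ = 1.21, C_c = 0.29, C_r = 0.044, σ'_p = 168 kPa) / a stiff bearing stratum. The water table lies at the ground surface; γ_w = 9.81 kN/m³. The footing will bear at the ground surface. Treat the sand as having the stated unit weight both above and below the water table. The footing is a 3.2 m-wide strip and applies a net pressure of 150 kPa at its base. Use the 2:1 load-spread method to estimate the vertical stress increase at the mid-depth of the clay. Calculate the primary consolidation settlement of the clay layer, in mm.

Mid-depth of clay below the ground surface: z = 3.8 + 4.9/2 = 6.25 m.
Total vertical stress at mid-clay: σ_v = 19.9×3.8 + 16.2×2.45 = 115.31 kPa.
Pore pressure: u = 9.81×(6.25 − 0) = 61.312 kPa.
Initial effective stress: σ'_0 = σ_v − u = 115.31 − 61.312 = 53.998 kPa.
Stress increase at mid-clay by the 2:1 spreading method:
Δσ = qB/(B+z) = 150×3.2/(3.2+6.25) = 50.794 kPa
Final effective stress: σ'_f = 53.998 + 50.794 = 104.79 kPa.
σ'_f = 104.79 ≤ σ'_p = 168 kPa, so the clay remains overconsolidated and only the recompression index applies:
S_c = C_r·H/(1+e₀)·log₁₀(σ'_f/σ'_0) = 0.044×4.9/2.21×log₁₀(104.79/53.998)
    = 0.097557 × 0.28794 = 0.02809 m

S_c ≈ 28.1 mm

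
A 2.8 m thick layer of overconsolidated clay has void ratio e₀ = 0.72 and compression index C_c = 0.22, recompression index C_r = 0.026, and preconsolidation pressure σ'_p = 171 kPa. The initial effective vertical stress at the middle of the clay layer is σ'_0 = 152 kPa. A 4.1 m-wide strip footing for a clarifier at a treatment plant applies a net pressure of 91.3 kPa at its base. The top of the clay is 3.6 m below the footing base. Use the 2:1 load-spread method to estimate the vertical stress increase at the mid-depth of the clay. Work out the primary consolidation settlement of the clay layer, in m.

Mid-depth of clay below the footing base: z = 3.6 + 2.8/2 = 5 m.
Stress increase at mid-clay by the 2:1 spreading method:
Δσ = qB/(B+z) = 91.3×4.1/(4.1+5) = 41.135 kPa
Final effective stress: σ'_f = 152 + 41.135 = 193.13 kPa.
σ'_f = 193.13 > σ'_p = 171 kPa, so the stress path crosses the preconsolidation pressure — recompression up to σ'_p, then virgin compression beyond:
S_c = H/(1+e₀)·[C_r·log₁₀(σ'_p/σ'_0) + C_c·log₁₀(σ'_f/σ'_p)]
    = 2.8/1.72 × [0.026×log₁₀(171/152) + 0.22×log₁₀(193.13/171)]
    = 1.6279 × [0.00133 + 0.011628] = 0.02109 m

S_c ≈ 0.0211 m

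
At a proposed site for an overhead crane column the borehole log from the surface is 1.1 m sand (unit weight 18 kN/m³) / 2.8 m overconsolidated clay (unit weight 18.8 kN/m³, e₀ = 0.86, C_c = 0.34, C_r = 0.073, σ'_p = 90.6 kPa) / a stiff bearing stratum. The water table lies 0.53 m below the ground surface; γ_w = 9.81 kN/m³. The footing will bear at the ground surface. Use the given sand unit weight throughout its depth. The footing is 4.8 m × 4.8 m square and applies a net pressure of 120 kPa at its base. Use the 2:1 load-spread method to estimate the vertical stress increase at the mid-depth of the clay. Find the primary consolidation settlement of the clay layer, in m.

Mid-depth of clay below the ground surface: z = 1.1 + 2.8/2 = 2.5 m.
Total vertical stress at mid-clay: σ_v = 18×1.1 + 18.8×1.4 = 46.12 kPa.
Pore pressure: u = 9.81×(2.5 − 0.53) = 19.326 kPa.
Initial effective stress: σ'_0 = σ_v − u = 46.12 − 19.326 = 26.794 kPa.
Stress increase at mid-clay by the 2:1 spreading method:
Δσ = qBL/((B+z)(L+z)) = 120×4.8×4.8/((4.8+2.5)(4.8+2.5)) = 51.882 kPa
Final effective stress: σ'_f = 26.794 + 51.882 = 78.676 kPa.
σ'_f = 78.676 ≤ σ'_p = 90.6 kPa, so the clay remains overconsolidated and only the recompression index applies:
S_c = C_r·H/(1+e₀)·log₁₀(σ'_f/σ'_0) = 0.073×2.8/1.86×log₁₀(78.676/26.794)
    = 0.10989 × 0.4678 = 0.05141 m

S_c ≈ 0.0514 m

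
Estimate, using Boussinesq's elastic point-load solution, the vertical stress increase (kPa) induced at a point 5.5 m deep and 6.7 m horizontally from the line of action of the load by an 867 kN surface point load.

Δσ_z ≈ 1.41 kPa

Boussinesq vertical stress below a point load on an elastic half-space:
Δσ_z = 3P/(2πz²) · [1 + (r/z)²]^(−5/2)
r/z = 6.7/5.5 = 1.2182; [1+(r/z)²]^(−5/2) = 0.10283.
Δσ_z = 3×867/(2π×5.5²) × 0.10283 = 13.685 × 0.10283 = 1.407 kPa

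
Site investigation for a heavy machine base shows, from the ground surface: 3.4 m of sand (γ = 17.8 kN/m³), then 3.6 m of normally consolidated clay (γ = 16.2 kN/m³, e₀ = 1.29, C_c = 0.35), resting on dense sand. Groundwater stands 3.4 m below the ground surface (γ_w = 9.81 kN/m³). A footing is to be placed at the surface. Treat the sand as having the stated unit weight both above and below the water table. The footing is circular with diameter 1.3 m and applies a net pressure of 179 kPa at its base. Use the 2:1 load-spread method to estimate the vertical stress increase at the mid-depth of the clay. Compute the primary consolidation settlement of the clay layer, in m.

Mid-depth of clay below the ground surface: z = 3.4 + 3.6/2 = 5.2 m.
Total vertical stress at mid-clay: σ_v = 17.8×3.4 + 16.2×1.8 = 89.68 kPa.
Pore pressure: u = 9.81×(5.2 − 3.4) = 17.658 kPa.
Initial effective stress: σ'_0 = σ_v − u = 89.68 − 17.658 = 72.022 kPa.
Stress increase at mid-clay by the 2:1 spreading method:
Δσ ≈ qD²/(D+z)² = 179×1.3²/(1.3+5.2)² = 7.16 kPa
Final effective stress: σ'_f = σ'_0 + Δσ = 72.022 + 7.16 = 79.182 kPa.
Normally consolidated clay, so the full stress increment lies on the virgin compression line:
S_c = C_c·H/(1+e₀)·log₁₀(σ'_f/σ'_0) = 0.35×3.6/(1+1.29)×log₁₀(79.182/72.022)
    = 0.55022 × 0.041161 = 0.02265 m

S_c ≈ 0.0226 m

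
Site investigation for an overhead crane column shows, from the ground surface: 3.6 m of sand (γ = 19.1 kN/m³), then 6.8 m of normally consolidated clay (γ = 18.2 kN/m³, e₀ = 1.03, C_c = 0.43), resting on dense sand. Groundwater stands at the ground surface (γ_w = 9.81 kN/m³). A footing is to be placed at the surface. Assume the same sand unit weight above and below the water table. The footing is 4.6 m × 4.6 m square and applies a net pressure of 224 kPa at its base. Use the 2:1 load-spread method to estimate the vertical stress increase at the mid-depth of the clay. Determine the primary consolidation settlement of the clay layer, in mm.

Mid-depth of clay below the ground surface: z = 3.6 + 6.8/2 = 7 m.
Total vertical stress at mid-clay: σ_v = 19.1×3.6 + 18.2×3.4 = 130.64 kPa.
Pore pressure: u = 9.81×(7 − 0) = 68.67 kPa.
Initial effective stress: σ'_0 = σ_v − u = 130.64 − 68.67 = 61.97 kPa.
Stress increase at mid-clay by the 2:1 spreading method:
Δσ = qBL/((B+z)(L+z)) = 224×4.6×4.6/((4.6+7)(4.6+7)) = 35.225 kPa
Final effective stress: σ'_f = σ'_0 + Δσ = 61.97 + 35.225 = 97.195 kPa.
Normally consolidated clay, so the full stress increment lies on the virgin compression line:
S_c = C_c·H/(1+e₀)·log₁₀(σ'_f/σ'_0) = 0.43×6.8/(1+1.03)×log₁₀(97.195/61.97)
    = 1.4404 × 0.19546 = 0.2815 m

S_c ≈ 282 mm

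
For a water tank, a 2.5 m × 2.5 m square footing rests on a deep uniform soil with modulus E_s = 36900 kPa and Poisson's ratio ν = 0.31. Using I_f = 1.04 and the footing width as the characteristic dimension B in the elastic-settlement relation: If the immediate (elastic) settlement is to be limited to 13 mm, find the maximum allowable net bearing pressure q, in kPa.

S_e = q·B·(1−ν²)/E_s · I_f  ⇒  q = S_e·E_s / (B·(1−ν²)·I_f).
q = 0.013 × 36900 / (2.5 × 0.9039 × 1.04) = 204.1 kPa

q ≈ 204 kPa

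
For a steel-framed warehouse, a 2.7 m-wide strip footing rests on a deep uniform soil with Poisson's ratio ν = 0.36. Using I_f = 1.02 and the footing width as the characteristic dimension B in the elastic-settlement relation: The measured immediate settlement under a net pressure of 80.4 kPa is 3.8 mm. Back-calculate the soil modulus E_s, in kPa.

S_e = q·B·(1−ν²)/E_s · I_f  ⇒  E_s = q·B·(1−ν²)·I_f / S_e.
E_s = 80.4 × 2.7 × 0.8704 × 1.02 / 0.0038 = 50720 kPa

E_s ≈ 50700 kPa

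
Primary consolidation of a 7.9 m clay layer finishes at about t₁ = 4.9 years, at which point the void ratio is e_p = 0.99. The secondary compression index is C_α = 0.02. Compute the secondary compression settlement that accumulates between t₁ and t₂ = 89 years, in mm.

Secondary compression: S_s = C_α·H/(1+e_p)·log₁₀(t₂/t₁)
S_s = 0.02×7.9/(1+0.99)×log₁₀(89/4.9)
    = 0.0794 × 1.259 = 0.09998 m

S_s ≈ 100 mm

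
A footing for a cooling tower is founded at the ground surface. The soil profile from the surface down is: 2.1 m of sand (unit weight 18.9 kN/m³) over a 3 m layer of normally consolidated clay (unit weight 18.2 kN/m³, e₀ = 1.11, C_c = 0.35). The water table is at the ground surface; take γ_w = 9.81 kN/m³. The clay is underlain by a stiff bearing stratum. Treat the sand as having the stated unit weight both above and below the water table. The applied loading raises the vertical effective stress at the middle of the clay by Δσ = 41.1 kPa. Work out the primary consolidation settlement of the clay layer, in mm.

Mid-depth of clay below the ground surface: z = 2.1 + 3/2 = 3.6 m.
Total vertical stress at mid-clay: σ_v = 18.9×2.1 + 18.2×1.5 = 66.99 kPa.
Pore pressure: u = 9.81×(3.6 − 0) = 35.316 kPa.
Initial effective stress: σ'_0 = σ_v − u = 66.99 − 35.316 = 31.674 kPa.
Final effective stress: σ'_f = σ'_0 + Δσ = 31.674 + 41.1 = 72.774 kPa.
Normally consolidated clay, so the full stress increment lies on the virgin compression line:
S_c = C_c·H/(1+e₀)·log₁₀(σ'_f/σ'_0) = 0.35×3/(1+1.11)×log₁₀(72.774/31.674)
    = 0.49763 × 0.36127 = 0.1798 m

S_c ≈ 180 mm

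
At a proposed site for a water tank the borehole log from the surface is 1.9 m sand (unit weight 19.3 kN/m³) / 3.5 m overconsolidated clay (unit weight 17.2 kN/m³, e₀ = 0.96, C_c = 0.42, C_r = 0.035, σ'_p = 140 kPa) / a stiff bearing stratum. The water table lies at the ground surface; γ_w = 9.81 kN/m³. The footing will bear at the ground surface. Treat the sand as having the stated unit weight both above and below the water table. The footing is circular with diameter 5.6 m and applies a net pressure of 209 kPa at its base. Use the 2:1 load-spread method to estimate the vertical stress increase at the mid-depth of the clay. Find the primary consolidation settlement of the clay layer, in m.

Mid-depth of clay below the ground surface: z = 1.9 + 3.5/2 = 3.65 m.
Total vertical stress at mid-clay: σ_v = 19.3×1.9 + 17.2×1.75 = 66.77 kPa.
Pore pressure: u = 9.81×(3.65 − 0) = 35.806 kPa.
Initial effective stress: σ'_0 = σ_v − u = 66.77 − 35.806 = 30.964 kPa.
Stress increase at mid-clay by the 2:1 spreading method:
Δσ ≈ qD²/(D+z)² = 209×5.6²/(5.6+3.65)² = 76.602 kPa
Final effective stress: σ'_f = 30.964 + 76.602 = 107.57 kPa.
σ'_f = 107.57 ≤ σ'_p = 140 kPa, so the clay remains overconsolidated and only the recompression index applies:
S_c = C_r·H/(1+e₀)·log₁₀(σ'_f/σ'_0) = 0.035×3.5/1.96×log₁₀(107.57/30.964)
    = 0.0625 × 0.54083 = 0.0338 m

S_c ≈ 0.0338 m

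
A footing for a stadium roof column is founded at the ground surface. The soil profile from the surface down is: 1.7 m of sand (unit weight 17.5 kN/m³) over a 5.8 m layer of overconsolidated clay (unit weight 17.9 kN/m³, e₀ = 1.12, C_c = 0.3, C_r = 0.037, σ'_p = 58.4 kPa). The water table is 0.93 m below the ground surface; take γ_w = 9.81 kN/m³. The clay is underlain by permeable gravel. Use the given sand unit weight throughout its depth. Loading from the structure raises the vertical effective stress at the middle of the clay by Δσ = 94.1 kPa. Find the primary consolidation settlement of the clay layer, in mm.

S_c ≈ 322 mm

Mid-depth of clay below the ground surface: z = 1.7 + 5.8/2 = 4.6 m.
Total vertical stress at mid-clay: σ_v = 17.5×1.7 + 17.9×2.9 = 81.66 kPa.
Pore pressure: u = 9.81×(4.6 − 0.93) = 36.003 kPa.
Initial effective stress: σ'_0 = σ_v − u = 81.66 − 36.003 = 45.657 kPa.
Final effective stress: σ'_f = 45.657 + 94.1 = 139.76 kPa.
σ'_f = 139.76 > σ'_p = 58.4 kPa, so the stress path crosses the preconsolidation pressure — recompression up to σ'_p, then virgin compression beyond:
S_c = H/(1+e₀)·[C_r·log₁₀(σ'_p/σ'_0) + C_c·log₁₀(σ'_f/σ'_p)]
    = 5.8/2.12 × [0.037×log₁₀(58.4/45.657) + 0.3×log₁₀(139.76/58.4)]
    = 2.7358 × [0.0039555 + 0.11369] = 0.3219 m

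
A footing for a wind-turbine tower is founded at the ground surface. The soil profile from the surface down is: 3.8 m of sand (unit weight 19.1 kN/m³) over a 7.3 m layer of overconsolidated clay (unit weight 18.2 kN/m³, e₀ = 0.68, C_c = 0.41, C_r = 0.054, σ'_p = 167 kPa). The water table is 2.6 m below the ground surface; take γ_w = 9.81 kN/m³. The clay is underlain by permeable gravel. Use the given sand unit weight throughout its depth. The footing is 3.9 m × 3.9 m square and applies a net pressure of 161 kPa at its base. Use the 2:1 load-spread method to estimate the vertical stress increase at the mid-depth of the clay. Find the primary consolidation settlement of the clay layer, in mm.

S_c ≈ 19.2 mm

Mid-depth of clay below the ground surface: z = 3.8 + 7.3/2 = 7.45 m.
Total vertical stress at mid-clay: σ_v = 19.1×3.8 + 18.2×3.65 = 139.01 kPa.
Pore pressure: u = 9.81×(7.45 − 2.6) = 47.578 kPa.
Initial effective stress: σ'_0 = σ_v − u = 139.01 − 47.578 = 91.432 kPa.
Stress increase at mid-clay by the 2:1 spreading method:
Δσ = qBL/((B+z)(L+z)) = 161×3.9×3.9/((3.9+7.45)(3.9+7.45)) = 19.009 kPa
Final effective stress: σ'_f = 91.432 + 19.009 = 110.44 kPa.
σ'_f = 110.44 ≤ σ'_p = 167 kPa, so the clay remains overconsolidated and only the recompression index applies:
S_c = C_r·H/(1+e₀)·log₁₀(σ'_f/σ'_0) = 0.054×7.3/1.68×log₁₀(110.44/91.432)
    = 0.23464 × 0.082028 = 0.01925 m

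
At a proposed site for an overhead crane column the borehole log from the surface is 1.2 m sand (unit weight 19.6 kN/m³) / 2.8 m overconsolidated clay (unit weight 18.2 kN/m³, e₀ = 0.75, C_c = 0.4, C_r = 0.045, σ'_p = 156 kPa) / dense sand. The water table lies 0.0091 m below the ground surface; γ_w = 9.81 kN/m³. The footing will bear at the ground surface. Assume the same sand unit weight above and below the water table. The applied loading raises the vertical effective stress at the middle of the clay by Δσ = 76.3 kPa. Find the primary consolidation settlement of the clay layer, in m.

Mid-depth of clay below the ground surface: z = 1.2 + 2.8/2 = 2.6 m.
Total vertical stress at mid-clay: σ_v = 19.6×1.2 + 18.2×1.4 = 49 kPa.
Pore pressure: u = 9.81×(2.6 − 0.0091) = 25.418 kPa.
Initial effective stress: σ'_0 = σ_v − u = 49 − 25.418 = 23.582 kPa.
Final effective stress: σ'_f = 23.582 + 76.3 = 99.882 kPa.
σ'_f = 99.882 ≤ σ'_p = 156 kPa, so the clay remains overconsolidated and only the recompression index applies:
S_c = C_r·H/(1+e₀)·log₁₀(σ'_f/σ'_0) = 0.045×2.8/1.75×log₁₀(99.882/23.582)
    = 0.072 × 0.62691 = 0.04514 m

S_c ≈ 0.0451 m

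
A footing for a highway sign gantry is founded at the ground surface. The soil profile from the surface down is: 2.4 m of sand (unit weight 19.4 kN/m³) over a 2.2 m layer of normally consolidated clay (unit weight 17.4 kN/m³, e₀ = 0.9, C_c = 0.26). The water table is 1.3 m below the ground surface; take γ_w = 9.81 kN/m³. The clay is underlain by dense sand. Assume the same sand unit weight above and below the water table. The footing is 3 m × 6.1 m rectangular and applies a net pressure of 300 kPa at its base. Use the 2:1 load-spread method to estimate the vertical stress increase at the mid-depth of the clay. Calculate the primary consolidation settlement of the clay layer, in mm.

S_c ≈ 143 mm

Mid-depth of clay below the ground surface: z = 2.4 + 2.2/2 = 3.5 m.
Total vertical stress at mid-clay: σ_v = 19.4×2.4 + 17.4×1.1 = 65.7 kPa.
Pore pressure: u = 9.81×(3.5 − 1.3) = 21.582 kPa.
Initial effective stress: σ'_0 = σ_v − u = 65.7 − 21.582 = 44.118 kPa.
Stress increase at mid-clay by the 2:1 spreading method:
Δσ = qBL/((B+z)(L+z)) = 300×3×6.1/((3+3.5)(6.1+3.5)) = 87.981 kPa
Final effective stress: σ'_f = σ'_0 + Δσ = 44.118 + 87.981 = 132.1 kPa.
Normally consolidated clay, so the full stress increment lies on the virgin compression line:
S_c = C_c·H/(1+e₀)·log₁₀(σ'_f/σ'_0) = 0.26×2.2/(1+0.9)×log₁₀(132.1/44.118)
    = 0.30105 × 0.47629 = 0.1434 m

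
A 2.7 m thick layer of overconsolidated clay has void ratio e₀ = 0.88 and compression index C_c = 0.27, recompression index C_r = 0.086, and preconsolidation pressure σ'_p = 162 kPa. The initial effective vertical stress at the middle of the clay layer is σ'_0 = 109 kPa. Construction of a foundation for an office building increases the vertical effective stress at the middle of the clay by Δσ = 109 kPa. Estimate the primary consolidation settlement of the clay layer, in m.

Final effective stress: σ'_f = 109 + 109 = 218 kPa.
σ'_f = 218 > σ'_p = 162 kPa, so the stress path crosses the preconsolidation pressure — recompression up to σ'_p, then virgin compression beyond:
S_c = H/(1+e₀)·[C_r·log₁₀(σ'_p/σ'_0) + C_c·log₁₀(σ'_f/σ'_p)]
    = 2.7/1.88 × [0.086×log₁₀(162/109) + 0.27×log₁₀(218/162)]
    = 1.4362 × [0.0148 + 0.034814] = 0.07126 m

S_c ≈ 0.0713 m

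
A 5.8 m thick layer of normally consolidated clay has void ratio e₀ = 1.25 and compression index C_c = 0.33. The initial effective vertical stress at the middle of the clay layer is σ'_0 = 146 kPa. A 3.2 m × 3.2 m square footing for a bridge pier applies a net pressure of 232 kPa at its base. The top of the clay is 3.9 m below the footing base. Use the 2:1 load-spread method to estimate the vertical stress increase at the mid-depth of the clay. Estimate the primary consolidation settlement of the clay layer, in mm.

Mid-depth of clay below the footing base: z = 3.9 + 5.8/2 = 6.8 m.
Stress increase at mid-clay by the 2:1 spreading method:
Δσ = qBL/((B+z)(L+z)) = 232×3.2×3.2/((3.2+6.8)(3.2+6.8)) = 23.757 kPa
Final effective stress: σ'_f = σ'_0 + Δσ = 146 + 23.757 = 169.76 kPa.
Normally consolidated clay, so the full stress increment lies on the virgin compression line:
S_c = C_c·H/(1+e₀)·log₁₀(σ'_f/σ'_0) = 0.33×5.8/(1+1.25)×log₁₀(169.76/146)
    = 0.85067 × 0.065483 = 0.0557 m

S_c ≈ 55.7 mm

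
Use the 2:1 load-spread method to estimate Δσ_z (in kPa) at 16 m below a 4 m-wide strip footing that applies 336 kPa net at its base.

Δσ_z ≈ 67.2 kPa

By the 2:1 method the load spreads at 1 horizontal : 2 vertical, so at depth z the loaded area has grown by z in each plan dimension:
Δσ = qB/(B+z) = 336×4/(4+16) = 67.2 kPa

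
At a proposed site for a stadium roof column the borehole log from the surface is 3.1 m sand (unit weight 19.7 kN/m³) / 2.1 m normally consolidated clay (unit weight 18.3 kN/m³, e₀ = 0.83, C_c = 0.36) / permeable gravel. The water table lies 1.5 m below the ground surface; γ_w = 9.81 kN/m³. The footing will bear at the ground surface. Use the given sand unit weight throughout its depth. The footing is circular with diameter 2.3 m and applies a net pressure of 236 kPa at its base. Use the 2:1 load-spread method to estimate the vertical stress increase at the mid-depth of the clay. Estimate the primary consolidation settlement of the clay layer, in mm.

S_c ≈ 78.9 mm

Mid-depth of clay below the ground surface: z = 3.1 + 2.1/2 = 4.15 m.
Total vertical stress at mid-clay: σ_v = 19.7×3.1 + 18.3×1.05 = 80.285 kPa.
Pore pressure: u = 9.81×(4.15 − 1.5) = 25.997 kPa.
Initial effective stress: σ'_0 = σ_v − u = 80.285 − 25.997 = 54.288 kPa.
Stress increase at mid-clay by the 2:1 spreading method:
Δσ ≈ qD²/(D+z)² = 236×2.3²/(2.3+4.15)² = 30.009 kPa
Final effective stress: σ'_f = σ'_0 + Δσ = 54.288 + 30.009 = 84.297 kPa.
Normally consolidated clay, so the full stress increment lies on the virgin compression line:
S_c = C_c·H/(1+e₀)·log₁₀(σ'_f/σ'_0) = 0.36×2.1/(1+0.83)×log₁₀(84.297/54.288)
    = 0.41311 × 0.19111 = 0.07895 m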